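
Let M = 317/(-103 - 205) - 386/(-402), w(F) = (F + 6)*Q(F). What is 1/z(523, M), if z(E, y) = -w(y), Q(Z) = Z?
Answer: 3832600464/1568938775 ≈ 2.4428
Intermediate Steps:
w(F) = F*(6 + F) (w(F) = (F + 6)*F = (6 + F)*F = F*(6 + F))
M = -4273/61908 (M = 317/(-308) - 386*(-1/402) = 317*(-1/308) + 193/201 = -317/308 + 193/201 = -4273/61908 ≈ -0.069022)
z(E, y) = -y*(6 + y)
1/z(523, M) = 1/(-1*(-4273/61908)*(6 - 4273/61908)) = 1/(-1*(-4273/61908)*367175/61908) = 1/(1568938775/3832600464) = 3832600464/1568938775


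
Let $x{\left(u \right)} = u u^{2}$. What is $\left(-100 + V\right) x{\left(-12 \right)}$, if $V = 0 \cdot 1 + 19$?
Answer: $139968$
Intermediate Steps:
$x{\left(u \right)} = u^{3}$
$V = 19$ ($V = 0 + 19 = 19$)
$\left(-100 + V\right) x{\left(-12 \right)} = \left(-100 + 19\right) \left(-12\right)^{3} = \left(-81\right) \left(-1728\right) = 139968$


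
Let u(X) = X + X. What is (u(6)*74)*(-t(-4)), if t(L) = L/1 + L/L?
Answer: 2664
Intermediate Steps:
u(X) = 2*X
t(L) = 1 + L (t(L) = L*1 + 1 = L + 1 = 1 + L)
(u(6)*74)*(-t(-4)) = ((2*6)*74)*(-(1 - 4)) = (12*74)*(-1*(-3)) = 888*3 = 2664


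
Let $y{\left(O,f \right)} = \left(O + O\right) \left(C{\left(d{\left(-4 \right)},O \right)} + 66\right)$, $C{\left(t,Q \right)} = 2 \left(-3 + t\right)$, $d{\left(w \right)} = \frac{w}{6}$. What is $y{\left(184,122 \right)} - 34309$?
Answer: $- \frac{38159}{3} \approx -12720.0$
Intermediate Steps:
$d{\left(w \right)} = \frac{w}{6}$ ($d{\left(w \right)} = w \frac{1}{6} = \frac{w}{6}$)
$C{\left(t,Q \right)} = -6 + 2 t$
$y{\left(O,f \right)} = \frac{352 O}{3}$ ($y{\left(O,f \right)} = \left(O + O\right) \left(\left(-6 + 2 \cdot \frac{1}{6} \left(-4\right)\right) + 66\right) = 2 O \left(\left(-6 + 2 \left(- \frac{2}{3}\right)\right) + 66\right) = 2 O \left(\left(-6 - \frac{4}{3}\right) + 66\right) = 2 O \left(- \frac{22}{3} + 66\right) = 2 O \frac{176}{3} = \frac{352 O}{3}$)
$y{\left(184,122 \right)} - 34309 = \frac{352}{3} \cdot 184 - 34309 = \frac{64768}{3} - 34309 = - \frac{38159}{3}$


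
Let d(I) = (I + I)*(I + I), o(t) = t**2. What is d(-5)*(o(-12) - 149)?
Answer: -500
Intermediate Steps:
d(I) = 4*I**2 (d(I) = (2*I)*(2*I) = 4*I**2)
d(-5)*(o(-12) - 149) = (4*(-5)**2)*((-12)**2 - 149) = (4*25)*(144 - 149) = 100*(-5) = -500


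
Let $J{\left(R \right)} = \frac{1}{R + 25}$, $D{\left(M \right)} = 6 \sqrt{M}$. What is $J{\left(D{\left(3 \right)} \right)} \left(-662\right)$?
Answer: $- \frac{16550}{517} + \frac{3972 \sqrt{3}}{517} \approx -18.705$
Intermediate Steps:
$J{\left(R \right)} = \frac{1}{25 + R}$
$J{\left(D{\left(3 \right)} \right)} \left(-662\right) = \frac{1}{25 + 6 \sqrt{3}} \left(-662\right) = - \frac{662}{25 + 6 \sqrt{3}}$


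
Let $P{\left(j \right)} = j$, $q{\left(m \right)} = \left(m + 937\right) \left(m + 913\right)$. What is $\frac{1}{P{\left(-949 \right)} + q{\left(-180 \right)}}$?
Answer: $\frac{1}{553932} \approx 1.8053 \cdot 10^{-6}$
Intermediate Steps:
$q{\left(m \right)} = \left(913 + m\right) \left(937 + m\right)$ ($q{\left(m \right)} = \left(937 + m\right) \left(913 + m\right) = \left(913 + m\right) \left(937 + m\right)$)
$\frac{1}{P{\left(-949 \right)} + q{\left(-180 \right)}} = \frac{1}{-949 + \left(855481 + \left(-180\right)^{2} + 1850 \left(-180\right)\right)} = \frac{1}{-949 + \left(855481 + 32400 - 333000\right)} = \frac{1}{-949 + 554881} = \frac{1}{553932}$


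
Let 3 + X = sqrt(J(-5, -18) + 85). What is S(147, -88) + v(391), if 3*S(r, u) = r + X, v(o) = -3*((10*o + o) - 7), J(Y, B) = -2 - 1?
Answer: -12834 + sqrt(82)/3 ≈ -12831.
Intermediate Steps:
J(Y, B) = -3
X = -3 + sqrt(82) (X = -3 + sqrt(-3 + 85) = -3 + sqrt(82) ≈ 6.0554)
v(o) = 21 - 33*o (v(o) = -3*(11*o - 7) = -3*(-7 + 11*o) = 21 - 33*o)
S(r, u) = -1 + r/3 + sqrt(82)/3 (S(r, u) = (r + (-3 + sqrt(82)))/3 = (-3 + r + sqrt(82))/3 = -1 + r/3 + sqrt(82)/3)
S(147, -88) + v(391) = (-1 + (1/3)*147 + sqrt(82)/3) + (21 - 33*391) = (-1 + 49 + sqrt(82)/3) + (21 - 12903) = (48 + sqrt(82)/3) - 12882 = -12834 + sqrt(82)/3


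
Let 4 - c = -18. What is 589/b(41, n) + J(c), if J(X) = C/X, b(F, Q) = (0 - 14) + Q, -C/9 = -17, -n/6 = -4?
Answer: 3622/55 ≈ 65.854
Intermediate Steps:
c = 22 (c = 4 - 1*(-18) = 4 + 18 = 22)
n = 24 (n = -6*(-4) = 24)
C = 153 (C = -9*(-17) = 153)
b(F, Q) = -14 + Q
J(X) = 153/X
589/b(41, n) + J(c) = 589/(-14 + 24) + 153/22 = 589/10 + 153*(1/22) = 589*(1/10) + 153/22 = 589/10 + 153/22 = 3622/55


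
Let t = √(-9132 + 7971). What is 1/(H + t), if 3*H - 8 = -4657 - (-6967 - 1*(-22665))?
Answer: -61041/414010858 - 27*I*√129/414010858 ≈ -0.00014744 - 7.4071e-7*I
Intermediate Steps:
H = -20347/3 (H = 8/3 + (-4657 - (-6967 - 1*(-22665)))/3 = 8/3 + (-4657 - (-6967 + 22665))/3 = 8/3 + (-4657 - 1*15698)/3 = 8/3 + (-4657 - 15698)/3 = 8/3 + (⅓)*(-20355) = 8/3 - 6785 = -20347/3 ≈ -6782.3)
t = 3*I*√129 (t = √(-1161) = 3*I*√129 ≈ 34.073*I)
1/(H + t) = 1/(-20347/3 + 3*I*√129)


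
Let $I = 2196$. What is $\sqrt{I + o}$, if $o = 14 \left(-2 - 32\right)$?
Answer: $2 \sqrt{430} \approx 41.473$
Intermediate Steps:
$o = -476$ ($o = 14 \left(-34\right) = -476$)
$\sqrt{I + o} = \sqrt{2196 - 476} = \sqrt{1720} = 2 \sqrt{430}$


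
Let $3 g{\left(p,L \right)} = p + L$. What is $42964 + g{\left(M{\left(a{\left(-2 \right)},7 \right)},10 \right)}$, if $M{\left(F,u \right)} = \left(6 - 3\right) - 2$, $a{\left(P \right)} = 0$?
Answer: $\frac{128903}{3} \approx 42968.0$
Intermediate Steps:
$M{\left(F,u \right)} = 1$ ($M{\left(F,u \right)} = 3 - 2 = 1$)
$g{\left(p,L \right)} = \frac{L}{3} + \frac{p}{3}$ ($g{\left(p,L \right)} = \frac{p + L}{3} = \frac{L + p}{3} = \frac{L}{3} + \frac{p}{3}$)
$42964 + g{\left(M{\left(a{\left(-2 \right)},7 \right)},10 \right)} = 42964 + \left(\frac{1}{3} \cdot 10 + \frac{1}{3} \cdot 1\right) = 42964 + \left(\frac{10}{3} + \frac{1}{3}\right) = 42964 + \frac{11}{3} = \frac{128903}{3}$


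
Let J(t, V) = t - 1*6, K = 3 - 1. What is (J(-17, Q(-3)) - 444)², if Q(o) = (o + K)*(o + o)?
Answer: 218089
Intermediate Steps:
K = 2
Q(o) = 2*o*(2 + o) (Q(o) = (o + 2)*(o + o) = (2 + o)*(2*o) = 2*o*(2 + o))
J(t, V) = -6 + t (J(t, V) = t - 6 = -6 + t)
(J(-17, Q(-3)) - 444)² = ((-6 - 17) - 444)² = (-23 - 444)² = (-467)² = 218089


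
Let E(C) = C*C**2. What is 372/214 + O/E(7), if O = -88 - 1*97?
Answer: 44003/36701 ≈ 1.1990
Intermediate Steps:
E(C) = C**3
O = -185 (O = -88 - 97 = -185)
372/214 + O/E(7) = 372/214 - 185/(7**3) = 372*(1/214) - 185/343 = 186/107 - 185*1/343 = 186/107 - 185/343 = 44003/36701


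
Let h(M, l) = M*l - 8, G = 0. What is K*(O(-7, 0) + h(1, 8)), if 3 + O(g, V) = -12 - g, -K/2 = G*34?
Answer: 0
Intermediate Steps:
h(M, l) = -8 + M*l
K = 0 (K = -0*34 = -2*0 = 0)
O(g, V) = -15 - g (O(g, V) = -3 + (-12 - g) = -15 - g)
K*(O(-7, 0) + h(1, 8)) = 0*((-15 - 1*(-7)) + (-8 + 1*8)) = 0*((-15 + 7) + (-8 + 8)) = 0*(-8 + 0) = 0*(-8) = 0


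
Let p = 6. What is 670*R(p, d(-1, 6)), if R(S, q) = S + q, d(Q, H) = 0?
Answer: 4020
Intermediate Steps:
670*R(p, d(-1, 6)) = 670*(6 + 0) = 670*6 = 4020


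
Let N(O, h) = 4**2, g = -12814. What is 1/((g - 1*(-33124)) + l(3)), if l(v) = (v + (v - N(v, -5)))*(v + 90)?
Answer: 1/19380 ≈ 5.1600e-5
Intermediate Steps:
N(O, h) = 16
l(v) = (-16 + 2*v)*(90 + v) (l(v) = (v + (v - 1*16))*(v + 90) = (v + (v - 16))*(90 + v) = (v + (-16 + v))*(90 + v) = (-16 + 2*v)*(90 + v))
1/((g - 1*(-33124)) + l(3)) = 1/((-12814 - 1*(-33124)) + (-1440 + 2*3**2 + 164*3)) = 1/((-12814 + 33124) + (-1440 + 2*9 + 492)) = 1/(20310 + (-1440 + 18 + 492)) = 1/(20310 - 930) = 1/19380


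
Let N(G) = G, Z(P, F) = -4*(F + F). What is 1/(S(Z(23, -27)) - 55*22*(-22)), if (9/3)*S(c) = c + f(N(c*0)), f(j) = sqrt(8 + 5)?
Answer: 240228/6412165763 - 3*sqrt(13)/6412165763 ≈ 3.7463e-5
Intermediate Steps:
Z(P, F) = -8*F
f(j) = sqrt(13)
S(c) = c/3 + sqrt(13)/3 (S(c) = (c + sqrt(13))/3 = c/3 + sqrt(13)/3)
1/(S(Z(23, -27)) - 55*22*(-22)) = 1/(((-8*(-27))/3 + sqrt(13)/3) - 55*22*(-22)) = 1/(((1/3)*216 + sqrt(13)/3) - 1210*(-22)) = 1/((72 + sqrt(13)/3) + 26620) = 1/(26692 + sqrt(13)/3)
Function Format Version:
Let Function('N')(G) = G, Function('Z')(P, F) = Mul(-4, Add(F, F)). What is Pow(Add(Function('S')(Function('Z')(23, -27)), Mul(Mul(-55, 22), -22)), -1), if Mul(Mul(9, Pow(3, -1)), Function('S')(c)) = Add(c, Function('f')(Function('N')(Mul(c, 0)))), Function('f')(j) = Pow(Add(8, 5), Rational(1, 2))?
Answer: Add(Rational(240228, 6412165763), Mul(Rational(-3, 6412165763), Pow(13, Rational(1, 2)))) ≈ 3.7463e-5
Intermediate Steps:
Function('Z')(P, F) = Mul(-8, F) (Function('Z')(P, F) = Mul(-4, Mul(2, F)) = Mul(-8, F))
Function('f')(j) = Pow(13, Rational(1, 2))
Function('S')(c) = Add(Mul(Rational(1, 3), c), Mul(Rational(1, 3), Pow(13, Rational(1, 2)))) (Function('S')(c) = Mul(Rational(1, 3), Add(c, Pow(13, Rational(1, 2)))) = Add(Mul(Rational(1, 3), c), Mul(Rational(1, 3), Pow(13, Rational(1, 2)))))
Pow(Add(Function('S')(Function('Z')(23, -27)), Mul(Mul(-55, 22), -22)), -1) = Pow(Add(Add(Mul(Rational(1, 3), Mul(-8, -27)), Mul(Rational(1, 3), Pow(13, Rational(1, 2)))), Mul(Mul(-55, 22), -22)), -1) = Pow(Add(Add(Mul(Rational(1, 3), 216), Mul(Rational(1, 3), Pow(13, Rational(1, 2)))), Mul(-1210, -22)), -1) = Pow(Add(Add(72, Mul(Rational(1, 3), Pow(13, Rational(1, 2)))), 26620), -1) = Pow(Add(26692, Mul(Rational(1, 3), Pow(13, Rational(1, 2)))), -1)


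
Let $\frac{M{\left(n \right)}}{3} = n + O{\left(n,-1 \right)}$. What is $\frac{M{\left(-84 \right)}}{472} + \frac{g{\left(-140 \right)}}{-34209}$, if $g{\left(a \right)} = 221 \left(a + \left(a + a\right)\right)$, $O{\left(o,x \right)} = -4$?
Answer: $\frac{207023}{96111} \approx 2.154$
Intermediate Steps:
$g{\left(a \right)} = 663 a$ ($g{\left(a \right)} = 221 \left(a + 2 a\right) = 221 \cdot 3 a = 663 a$)
$M{\left(n \right)} = -12 + 3 n$ ($M{\left(n \right)} = 3 \left(n - 4\right) = 3 \left(-4 + n\right) = -12 + 3 n$)
$\frac{M{\left(-84 \right)}}{472} + \frac{g{\left(-140 \right)}}{-34209} = \frac{-12 + 3 \left(-84\right)}{472} + \frac{663 \left(-140\right)}{-34209} = \left(-12 - 252\right) \frac{1}{472} - - \frac{4420}{1629} = \left(-264\right) \frac{1}{472} + \frac{4420}{1629} = - \frac{33}{59} + \frac{4420}{1629} = \frac{207023}{96111}$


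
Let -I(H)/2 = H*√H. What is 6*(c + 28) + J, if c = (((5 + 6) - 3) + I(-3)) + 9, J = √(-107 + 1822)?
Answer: 270 + 7*√35 + 36*I*√3 ≈ 311.41 + 62.354*I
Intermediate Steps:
I(H) = -2*H^(3/2) (I(H) = -2*H*√H = -2*H^(3/2))
J = 7*√35 (J = √1715 = 7*√35 ≈ 41.413)
c = 17 + 6*I*√3 (c = (((5 + 6) - 3) - (-6)*I*√3) + 9 = ((11 - 3) - (-6)*I*√3) + 9 = (8 + 6*I*√3) + 9 = 17 + 6*I*√3 ≈ 17.0 + 10.392*I)
6*(c + 28) + J = 6*((17 + 6*I*√3) + 28) + 7*√35 = 6*(45 + 6*I*√3) + 7*√35 = (270 + 36*I*√3) + 7*√35 = 270 + 7*√35 + 36*I*√3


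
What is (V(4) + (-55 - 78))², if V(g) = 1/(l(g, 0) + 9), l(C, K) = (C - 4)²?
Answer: 1430416/81 ≈ 17659.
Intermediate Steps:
l(C, K) = (-4 + C)²
V(g) = 1/(9 + (-4 + g)²) (V(g) = 1/((-4 + g)² + 9) = 1/(9 + (-4 + g)²))
(V(4) + (-55 - 78))² = (1/(9 + (-4 + 4)²) + (-55 - 78))² = (1/(9 + 0²) - 133)² = (1/(9 + 0) - 133)² = (1/9 - 133)² = (⅑ - 133)² = (-1196/9)² = 1430416/81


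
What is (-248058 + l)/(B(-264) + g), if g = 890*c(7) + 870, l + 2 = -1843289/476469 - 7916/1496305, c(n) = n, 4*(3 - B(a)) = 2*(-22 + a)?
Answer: -25265055619751207/737997799184010 ≈ -34.235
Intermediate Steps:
B(a) = 14 - a/2 (B(a) = 3 - (-22 + a)/2 = 3 - (-44 + 2*a)/4 = 3 + (11 - a/2) = 14 - a/2)
l = -598254309977/101848992435 (l = -2 + (-1843289/476469 - 7916/1496305) = -2 + (-1843289*1/476469 - 7916*1/1496305) = -2 + (-263327/68067 - 7916/1496305) = -2 - 394556325107/101848992435 = -598254309977/101848992435 ≈ -5.8739)
g = 7100 (g = 890*7 + 870 = 6230 + 870 = 7100)
(-248058 + l)/(B(-264) + g) = (-248058 - 598254309977/101848992435)/((14 - ½*(-264)) + 7100) = -25265055619751207/(101848992435*((14 + 132) + 7100)) = -25265055619751207/(101848992435*(146 + 7100)) = -25265055619751207/101848992435/7246 = -25265055619751207/101848992435*1/7246 = -25265055619751207/737997799184010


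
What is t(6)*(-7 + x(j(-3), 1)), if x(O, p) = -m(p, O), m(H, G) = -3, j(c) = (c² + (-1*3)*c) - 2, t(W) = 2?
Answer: -8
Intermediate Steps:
j(c) = -2 + c² - 3*c (j(c) = (c² - 3*c) - 2 = -2 + c² - 3*c)
x(O, p) = 3 (x(O, p) = -1*(-3) = 3)
t(6)*(-7 + x(j(-3), 1)) = 2*(-7 + 3) = 2*(-4) = -8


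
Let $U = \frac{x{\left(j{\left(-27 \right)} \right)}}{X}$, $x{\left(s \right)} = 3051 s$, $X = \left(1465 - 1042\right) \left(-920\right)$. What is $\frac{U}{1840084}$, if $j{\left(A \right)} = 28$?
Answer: $- \frac{2373}{19891308040} \approx -1.193 \cdot 10^{-7}$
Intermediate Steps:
$X = -389160$ ($X = 423 \left(-920\right) = -389160$)
$U = - \frac{2373}{10810}$ ($U = \frac{3051 \cdot 28}{-389160} = 85428 \left(- \frac{1}{389160}\right) = - \frac{2373}{10810} \approx -0.21952$)
$\frac{U}{1840084} = - \frac{2373}{10810 \cdot 1840084} = \left(- \frac{2373}{10810}\right) \frac{1}{1840084} = - \frac{2373}{19891308040}$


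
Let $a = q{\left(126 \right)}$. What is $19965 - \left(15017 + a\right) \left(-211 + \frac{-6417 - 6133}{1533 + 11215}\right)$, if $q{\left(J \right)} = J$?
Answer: $\frac{20588311937}{6374} \approx 3.23 \cdot 10^{6}$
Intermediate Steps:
$a = 126$
$19965 - \left(15017 + a\right) \left(-211 + \frac{-6417 - 6133}{1533 + 11215}\right) = 19965 - \left(15017 + 126\right) \left(-211 + \frac{-6417 - 6133}{1533 + 11215}\right) = 19965 - 15143 \left(-211 - \frac{12550}{12748}\right) = 19965 - 15143 \left(-211 - \frac{6275}{6374}\right) = 19965 - 15143 \left(- \frac{1351189}{6374}\right) = 19965 - - \frac{20461055027}{6374} = 19965 + \frac{20461055027}{6374} = \frac{20588311937}{6374}$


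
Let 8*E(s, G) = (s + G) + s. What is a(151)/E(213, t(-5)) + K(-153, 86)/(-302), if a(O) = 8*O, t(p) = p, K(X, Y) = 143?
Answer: 2858325/127142 ≈ 22.481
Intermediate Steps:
E(s, G) = s/4 + G/8 (E(s, G) = ((s + G) + s)/8 = ((G + s) + s)/8 = (G + 2*s)/8 = s/4 + G/8)
a(151)/E(213, t(-5)) + K(-153, 86)/(-302) = (8*151)/((¼)*213 + (⅛)*(-5)) + 143/(-302) = 1208/(213/4 - 5/8) + 143*(-1/302) = 1208/(421/8) - 143/302 = 1208*(8/421) - 143/302 = 9664/421 - 143/302 = 2858325/127142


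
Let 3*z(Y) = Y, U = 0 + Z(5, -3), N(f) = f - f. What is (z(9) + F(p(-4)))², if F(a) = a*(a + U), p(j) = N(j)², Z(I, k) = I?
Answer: 9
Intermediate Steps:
N(f) = 0
U = 5 (U = 0 + 5 = 5)
z(Y) = Y/3
p(j) = 0 (p(j) = 0² = 0)
F(a) = a*(5 + a) (F(a) = a*(a + 5) = a*(5 + a))
(z(9) + F(p(-4)))² = ((⅓)*9 + 0*(5 + 0))² = (3 + 0*5)² = (3 + 0)² = 3² = 9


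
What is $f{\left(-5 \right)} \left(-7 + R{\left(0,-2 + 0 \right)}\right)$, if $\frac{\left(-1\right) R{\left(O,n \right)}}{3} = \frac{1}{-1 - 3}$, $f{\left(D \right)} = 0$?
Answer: $0$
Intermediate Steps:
$R{\left(O,n \right)} = \frac{3}{4}$ ($R{\left(O,n \right)} = - \frac{3}{-1 - 3} = - \frac{3}{-4} = \left(-3\right) \left(- \frac{1}{4}\right) = \frac{3}{4}$)
$f{\left(-5 \right)} \left(-7 + R{\left(0,-2 + 0 \right)}\right) = 0 \left(-7 + \frac{3}{4}\right) = 0 \left(- \frac{25}{4}\right) = 0$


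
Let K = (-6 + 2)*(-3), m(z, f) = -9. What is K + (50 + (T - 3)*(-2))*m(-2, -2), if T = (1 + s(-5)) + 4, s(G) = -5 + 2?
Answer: -456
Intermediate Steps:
s(G) = -3
T = 2 (T = (1 - 3) + 4 = -2 + 4 = 2)
K = 12 (K = -4*(-3) = 12)
K + (50 + (T - 3)*(-2))*m(-2, -2) = 12 + (50 + (2 - 3)*(-2))*(-9) = 12 + (50 - 1*(-2))*(-9) = 12 + (50 + 2)*(-9) = 12 + 52*(-9) = 12 - 468 = -456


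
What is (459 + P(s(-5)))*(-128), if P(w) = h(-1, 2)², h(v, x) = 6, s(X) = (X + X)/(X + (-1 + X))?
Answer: -63360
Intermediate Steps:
s(X) = 2*X/(-1 + 2*X) (s(X) = (2*X)/(-1 + 2*X) = 2*X/(-1 + 2*X))
P(w) = 36 (P(w) = 6² = 36)
(459 + P(s(-5)))*(-128) = (459 + 36)*(-128) = 495*(-128) = -63360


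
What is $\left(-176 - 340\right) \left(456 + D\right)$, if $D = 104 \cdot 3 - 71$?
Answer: $-359652$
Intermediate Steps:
$D = 241$ ($D = 312 - 71 = 241$)
$\left(-176 - 340\right) \left(456 + D\right) = \left(-176 - 340\right) \left(456 + 241\right) = \left(-516\right) 697 = -359652$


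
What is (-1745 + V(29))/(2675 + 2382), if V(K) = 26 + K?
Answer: -130/389 ≈ -0.33419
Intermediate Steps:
(-1745 + V(29))/(2675 + 2382) = (-1745 + (26 + 29))/(2675 + 2382) = (-1745 + 55)/5057 = -1690*1/5057 = -130/389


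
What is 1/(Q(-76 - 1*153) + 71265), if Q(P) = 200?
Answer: 1/71465 ≈ 1.3993e-5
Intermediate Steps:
1/(Q(-76 - 1*153) + 71265) = 1/(200 + 71265) = 1/71465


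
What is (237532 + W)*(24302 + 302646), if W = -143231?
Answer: 30831523348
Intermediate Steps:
(237532 + W)*(24302 + 302646) = (237532 - 143231)*(24302 + 302646) = 94301*326948 = 30831523348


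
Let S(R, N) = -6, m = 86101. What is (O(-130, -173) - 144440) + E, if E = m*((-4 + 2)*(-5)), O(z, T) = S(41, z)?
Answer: 716564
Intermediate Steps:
O(z, T) = -6
E = 861010 (E = 86101*((-4 + 2)*(-5)) = 86101*(-2*(-5)) = 86101*10 = 861010)
(O(-130, -173) - 144440) + E = (-6 - 144440) + 861010 = -144446 + 861010 = 716564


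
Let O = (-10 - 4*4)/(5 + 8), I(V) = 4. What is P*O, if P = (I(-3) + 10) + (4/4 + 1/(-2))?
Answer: -29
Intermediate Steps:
P = 29/2 (P = (4 + 10) + (4/4 + 1/(-2)) = 14 + (4*(¼) + 1*(-½)) = 14 + (1 - ½) = 14 + ½ = 29/2 ≈ 14.500)
O = -2 (O = (-10 - 16)/13 = -26*1/13 = -2)
P*O = (29/2)*(-2) = -29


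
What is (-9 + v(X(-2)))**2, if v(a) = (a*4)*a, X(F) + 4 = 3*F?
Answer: 152881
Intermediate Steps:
X(F) = -4 + 3*F
v(a) = 4*a**2 (v(a) = (4*a)*a = 4*a**2)
(-9 + v(X(-2)))**2 = (-9 + 4*(-4 + 3*(-2))**2)**2 = (-9 + 4*(-4 - 6)**2)**2 = (-9 + 4*(-10)**2)**2 = (-9 + 4*100)**2 = (-9 + 400)**2 = 391**2 = 152881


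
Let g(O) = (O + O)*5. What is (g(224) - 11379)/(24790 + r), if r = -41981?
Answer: 9139/17191 ≈ 0.53162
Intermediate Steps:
g(O) = 10*O (g(O) = (2*O)*5 = 10*O)
(g(224) - 11379)/(24790 + r) = (10*224 - 11379)/(24790 - 41981) = (2240 - 11379)/(-17191) = -9139*(-1/17191) = 9139/17191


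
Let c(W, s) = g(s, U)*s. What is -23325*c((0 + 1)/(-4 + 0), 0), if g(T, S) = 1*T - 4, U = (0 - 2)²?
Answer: 0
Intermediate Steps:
U = 4 (U = (-2)² = 4)
g(T, S) = -4 + T (g(T, S) = T - 4 = -4 + T)
c(W, s) = s*(-4 + s) (c(W, s) = (-4 + s)*s = s*(-4 + s))
-23325*c((0 + 1)/(-4 + 0), 0) = -0*(-4 + 0) = -0*(-4) = -23325*0 = 0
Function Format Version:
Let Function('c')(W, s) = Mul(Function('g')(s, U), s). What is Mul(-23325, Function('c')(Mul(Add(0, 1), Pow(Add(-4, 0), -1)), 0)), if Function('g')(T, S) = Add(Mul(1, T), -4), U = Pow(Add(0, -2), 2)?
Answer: 0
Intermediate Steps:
U = 4 (U = Pow(-2, 2) = 4)
Function('g')(T, S) = Add(-4, T) (Function('g')(T, S) = Add(T, -4) = Add(-4, T))
Function('c')(W, s) = Mul(s, Add(-4, s)) (Function('c')(W, s) = Mul(Add(-4, s), s) = Mul(s, Add(-4, s)))
Mul(-23325, Function('c')(Mul(Add(0, 1), Pow(Add(-4, 0), -1)), 0)) = Mul(-23325, Mul(0, Add(-4, 0))) = Mul(-23325, Mul(0, -4)) = Mul(-23325, 0) = 0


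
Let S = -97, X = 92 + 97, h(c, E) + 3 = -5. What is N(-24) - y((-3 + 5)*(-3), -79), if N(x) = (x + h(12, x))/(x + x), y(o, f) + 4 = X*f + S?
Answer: 45098/3 ≈ 15033.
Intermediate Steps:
h(c, E) = -8 (h(c, E) = -3 - 5 = -8)
X = 189
y(o, f) = -101 + 189*f (y(o, f) = -4 + (189*f - 97) = -4 + (-97 + 189*f) = -101 + 189*f)
N(x) = (-8 + x)/(2*x) (N(x) = (x - 8)/(x + x) = (-8 + x)/((2*x)) = (-8 + x)*(1/(2*x)) = (-8 + x)/(2*x))
N(-24) - y((-3 + 5)*(-3), -79) = (½)*(-8 - 24)/(-24) - (-101 + 189*(-79)) = (½)*(-1/24)*(-32) - (-101 - 14931) = ⅔ - 1*(-15032) = ⅔ + 15032 = 45098/3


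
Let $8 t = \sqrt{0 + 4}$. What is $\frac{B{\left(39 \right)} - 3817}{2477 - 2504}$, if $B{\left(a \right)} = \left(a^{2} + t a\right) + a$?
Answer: $\frac{8989}{108} \approx 83.231$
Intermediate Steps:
$t = \frac{1}{4}$ ($t = \frac{\sqrt{0 + 4}}{8} = \frac{\sqrt{4}}{8} = \frac{1}{8} \cdot 2 = \frac{1}{4} \approx 0.25$)
$B{\left(a \right)} = a^{2} + \frac{5 a}{4}$ ($B{\left(a \right)} = \left(a^{2} + \frac{a}{4}\right) + a = a^{2} + \frac{5 a}{4}$)
$\frac{B{\left(39 \right)} - 3817}{2477 - 2504} = \frac{\frac{1}{4} \cdot 39 \left(5 + 4 \cdot 39\right) - 3817}{2477 - 2504} = \frac{\frac{1}{4} \cdot 39 \left(5 + 156\right) - 3817}{-27} = \left(\frac{1}{4} \cdot 39 \cdot 161 - 3817\right) \left(- \frac{1}{27}\right) = \left(\frac{6279}{4} - 3817\right) \left(- \frac{1}{27}\right) = \left(- \frac{8989}{4}\right) \left(- \frac{1}{27}\right) = \frac{8989}{108}$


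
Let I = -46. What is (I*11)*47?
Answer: -23782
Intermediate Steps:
(I*11)*47 = -46*11*47 = -506*47 = -23782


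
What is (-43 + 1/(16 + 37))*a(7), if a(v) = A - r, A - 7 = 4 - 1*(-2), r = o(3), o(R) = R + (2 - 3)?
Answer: -25058/53 ≈ -472.79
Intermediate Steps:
o(R) = -1 + R (o(R) = R - 1 = -1 + R)
r = 2 (r = -1 + 3 = 2)
A = 13 (A = 7 + (4 - 1*(-2)) = 7 + (4 + 2) = 7 + 6 = 13)
a(v) = 11 (a(v) = 13 - 1*2 = 13 - 2 = 11)
(-43 + 1/(16 + 37))*a(7) = (-43 + 1/(16 + 37))*11 = (-43 + 1/53)*11 = -2278/53*11 = -25058/53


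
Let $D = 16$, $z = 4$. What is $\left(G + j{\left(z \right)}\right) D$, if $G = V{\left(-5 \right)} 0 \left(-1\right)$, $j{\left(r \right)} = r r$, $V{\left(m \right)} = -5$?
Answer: $256$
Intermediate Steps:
$j{\left(r \right)} = r^{2}$
$G = 0$ ($G = \left(-5\right) 0 \left(-1\right) = 0 \left(-1\right) = 0$)
$\left(G + j{\left(z \right)}\right) D = \left(0 + 4^{2}\right) 16 = \left(0 + 16\right) 16 = 16 \cdot 16 = 256$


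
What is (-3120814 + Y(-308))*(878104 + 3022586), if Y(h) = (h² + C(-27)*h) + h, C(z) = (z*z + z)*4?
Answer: -15178060674180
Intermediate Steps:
C(z) = 4*z + 4*z² (C(z) = (z² + z)*4 = (z + z²)*4 = 4*z + 4*z²)
Y(h) = h² + 2809*h (Y(h) = (h² + (4*(-27)*(1 - 27))*h) + h = (h² + (4*(-27)*(-26))*h) + h = (h² + 2808*h) + h = h² + 2809*h)
(-3120814 + Y(-308))*(878104 + 3022586) = (-3120814 - 308*(2809 - 308))*(878104 + 3022586) = (-3120814 - 308*2501)*3900690 = (-3120814 - 770308)*3900690 = -3891122*3900690 = -15178060674180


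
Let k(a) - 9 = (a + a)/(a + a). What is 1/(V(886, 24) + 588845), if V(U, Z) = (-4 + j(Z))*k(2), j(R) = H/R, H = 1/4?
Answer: 48/28262645 ≈ 1.6984e-6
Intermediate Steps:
H = ¼ ≈ 0.25000
k(a) = 10 (k(a) = 9 + (a + a)/(a + a) = 9 + (2*a)/((2*a)) = 9 + (2*a)*(1/(2*a)) = 9 + 1 = 10)
j(R) = 1/(4*R)
V(U, Z) = -40 + 5/(2*Z) (V(U, Z) = (-4 + 1/(4*Z))*10 = -40 + 5/(2*Z))
1/(V(886, 24) + 588845) = 1/((-40 + (5/2)/24) + 588845) = 1/((-40 + (5/2)*(1/24)) + 588845) = 1/((-40 + 5/48) + 588845) = 1/(-1915/48 + 588845) = 1/(28262645/48) = 48/28262645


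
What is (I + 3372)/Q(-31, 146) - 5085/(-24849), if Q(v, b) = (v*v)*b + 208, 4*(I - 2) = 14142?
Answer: 17903189/70538028 ≈ 0.25381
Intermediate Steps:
I = 7075/2 (I = 2 + (¼)*14142 = 2 + 7071/2 = 7075/2 ≈ 3537.5)
Q(v, b) = 208 + b*v² (Q(v, b) = v²*b + 208 = b*v² + 208 = 208 + b*v²)
(I + 3372)/Q(-31, 146) - 5085/(-24849) = (7075/2 + 3372)/(208 + 146*(-31)²) - 5085/(-24849) = 13819/(2*(208 + 146*961)) - 5085*(-1/24849) = 13819/(2*(208 + 140306)) + 565/2761 = (13819/2)/140514 + 565/2761 = (13819/2)*(1/140514) + 565/2761 = 13819/281028 + 565/2761 = 17903189/70538028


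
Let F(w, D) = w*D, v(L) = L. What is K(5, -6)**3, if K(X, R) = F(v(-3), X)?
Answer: -3375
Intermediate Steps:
F(w, D) = D*w
K(X, R) = -3*X (K(X, R) = X*(-3) = -3*X)
K(5, -6)**3 = (-3*5)**3 = (-15)**3 = -3375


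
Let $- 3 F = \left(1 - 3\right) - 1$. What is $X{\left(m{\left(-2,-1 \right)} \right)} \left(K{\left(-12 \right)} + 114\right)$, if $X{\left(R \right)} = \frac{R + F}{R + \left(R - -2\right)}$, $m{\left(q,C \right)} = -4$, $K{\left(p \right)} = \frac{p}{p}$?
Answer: $\frac{115}{2} \approx 57.5$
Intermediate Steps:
$K{\left(p \right)} = 1$
$F = 1$ ($F = - \frac{\left(1 - 3\right) - 1}{3} = - \frac{-2 - 1}{3} = \left(- \frac{1}{3}\right) \left(-3\right) = 1$)
$X{\left(R \right)} = \frac{1 + R}{2 + 2 R}$ ($X{\left(R \right)} = \frac{R + 1}{R + \left(R - -2\right)} = \frac{1 + R}{R + \left(R + 2\right)} = \frac{1 + R}{R + \left(2 + R\right)} = \frac{1 + R}{2 + 2 R}$)
$X{\left(m{\left(-2,-1 \right)} \right)} \left(K{\left(-12 \right)} + 114\right) = \frac{1 + 114}{2} = \frac{1}{2} \cdot 115 = \frac{115}{2}$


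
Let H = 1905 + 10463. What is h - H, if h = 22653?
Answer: 10285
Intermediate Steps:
H = 12368
h - H = 22653 - 1*12368 = 22653 - 12368 = 10285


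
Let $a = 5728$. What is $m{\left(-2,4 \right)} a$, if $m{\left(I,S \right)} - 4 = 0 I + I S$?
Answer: $-22912$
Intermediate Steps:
$m{\left(I,S \right)} = 4 + I S$ ($m{\left(I,S \right)} = 4 + \left(0 I + I S\right) = 4 + \left(0 + I S\right) = 4 + I S$)
$m{\left(-2,4 \right)} a = \left(4 - 8\right) 5728 = \left(-4\right) 5728 = -22912$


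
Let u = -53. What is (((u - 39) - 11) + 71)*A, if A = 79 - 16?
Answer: -2016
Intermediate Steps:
A = 63
(((u - 39) - 11) + 71)*A = (((-53 - 39) - 11) + 71)*63 = ((-92 - 11) + 71)*63 = (-103 + 71)*63 = -32*63 = -2016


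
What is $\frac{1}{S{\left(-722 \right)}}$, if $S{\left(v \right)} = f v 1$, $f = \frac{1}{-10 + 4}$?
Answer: $\frac{3}{361} \approx 0.0083102$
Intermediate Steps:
$f = - \frac{1}{6}$ ($f = \frac{1}{-6} = - \frac{1}{6} \approx -0.16667$)
$S{\left(v \right)} = - \frac{v}{6}$ ($S{\left(v \right)} = - \frac{v}{6} \cdot 1 = - \frac{v}{6}$)
$\frac{1}{S{\left(-722 \right)}} = \frac{1}{\left(- \frac{1}{6}\right) \left(-722\right)} = \frac{1}{\frac{361}{3}} = \frac{3}{361}$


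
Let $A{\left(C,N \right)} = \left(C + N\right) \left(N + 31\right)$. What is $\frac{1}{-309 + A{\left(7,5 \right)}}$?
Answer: $\frac{1}{123} \approx 0.0081301$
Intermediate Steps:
$A{\left(C,N \right)} = \left(31 + N\right) \left(C + N\right)$ ($A{\left(C,N \right)} = \left(C + N\right) \left(31 + N\right) = \left(31 + N\right) \left(C + N\right)$)
$\frac{1}{-309 + A{\left(7,5 \right)}} = \frac{1}{-309 + \left(5^{2} + 31 \cdot 7 + 31 \cdot 5 + 7 \cdot 5\right)} = \frac{1}{-309 + \left(25 + 217 + 155 + 35\right)} = \frac{1}{-309 + 432} = \frac{1}{123}$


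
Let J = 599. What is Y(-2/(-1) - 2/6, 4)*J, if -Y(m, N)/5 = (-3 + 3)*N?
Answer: 0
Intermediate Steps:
Y(m, N) = 0 (Y(m, N) = -5*(-3 + 3)*N = -0*N = -5*0 = 0)
Y(-2/(-1) - 2/6, 4)*J = 0*599 = 0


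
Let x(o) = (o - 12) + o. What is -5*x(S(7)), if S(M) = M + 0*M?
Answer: -10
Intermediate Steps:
S(M) = M (S(M) = M + 0 = M)
x(o) = -12 + 2*o (x(o) = (-12 + o) + o = -12 + 2*o)
-5*x(S(7)) = -5*(-12 + 2*7) = -5*(-12 + 14) = -5*2 = -10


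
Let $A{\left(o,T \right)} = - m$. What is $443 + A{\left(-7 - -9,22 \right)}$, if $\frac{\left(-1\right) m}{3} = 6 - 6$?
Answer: $443$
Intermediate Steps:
$m = 0$ ($m = - 3 \left(6 - 6\right) = \left(-3\right) 0 = 0$)
$A{\left(o,T \right)} = 0$ ($A{\left(o,T \right)} = \left(-1\right) 0 = 0$)
$443 + A{\left(-7 - -9,22 \right)} = 443 + 0 = 443$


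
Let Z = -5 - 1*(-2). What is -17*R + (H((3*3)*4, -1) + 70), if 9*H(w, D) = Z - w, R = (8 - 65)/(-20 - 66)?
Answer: 14035/258 ≈ 54.399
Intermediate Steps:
R = 57/86 (R = -57/(-86) = -57*(-1/86) = 57/86 ≈ 0.66279)
Z = -3 (Z = -5 + 2 = -3)
H(w, D) = -1/3 - w/9 (H(w, D) = (-3 - w)/9 = -1/3 - w/9)
-17*R + (H((3*3)*4, -1) + 70) = -17*57/86 + ((-1/3 - 3*3*4/9) + 70) = -969/86 + ((-1/3 - 4) + 70) = -969/86 + (-13/3 + 70) = -969/86 + 197/3 = 14035/258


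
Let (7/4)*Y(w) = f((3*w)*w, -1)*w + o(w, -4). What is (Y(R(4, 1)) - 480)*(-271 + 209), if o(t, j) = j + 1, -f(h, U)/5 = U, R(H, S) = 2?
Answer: 29512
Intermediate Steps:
f(h, U) = -5*U
o(t, j) = 1 + j
Y(w) = -12/7 + 20*w/7 (Y(w) = 4*((-5*(-1))*w + (1 - 4))/7 = 4*(5*w - 3)/7 = 4*(-3 + 5*w)/7 = -12/7 + 20*w/7)
(Y(R(4, 1)) - 480)*(-271 + 209) = ((-12/7 + (20/7)*2) - 480)*(-271 + 209) = ((-12/7 + 40/7) - 480)*(-62) = (4 - 480)*(-62) = -476*(-62) = 29512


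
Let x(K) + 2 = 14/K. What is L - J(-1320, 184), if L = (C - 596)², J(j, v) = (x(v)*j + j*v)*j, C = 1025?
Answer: -7292502657/23 ≈ -3.1707e+8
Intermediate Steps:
x(K) = -2 + 14/K
J(j, v) = j*(j*v + j*(-2 + 14/v)) (J(j, v) = ((-2 + 14/v)*j + j*v)*j = (j*(-2 + 14/v) + j*v)*j = (j*v + j*(-2 + 14/v))*j = j*(j*v + j*(-2 + 14/v)))
L = 184041 (L = (1025 - 596)² = 429² = 184041)
L - J(-1320, 184) = 184041 - (-1320)²*(14 + 184*(-2 + 184))/184 = 184041 - 1742400*(14 + 184*182)/184 = 184041 - 1742400*(14 + 33488)/184 = 184041 - 1742400*33502/184 = 184041 - 1*7296735600/23 = 184041 - 7296735600/23 = -7292502657/23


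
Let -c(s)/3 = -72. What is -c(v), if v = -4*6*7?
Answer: -216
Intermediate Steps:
v = -168 (v = -24*7 = -168)
c(s) = 216 (c(s) = -3*(-72) = 216)
-c(v) = -1*216 = -216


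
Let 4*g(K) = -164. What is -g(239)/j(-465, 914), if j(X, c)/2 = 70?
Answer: 41/140 ≈ 0.29286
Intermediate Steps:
g(K) = -41 (g(K) = (¼)*(-164) = -41)
j(X, c) = 140 (j(X, c) = 2*70 = 140)
-g(239)/j(-465, 914) = -(-41)/140 = -1*(-41/140) = 41/140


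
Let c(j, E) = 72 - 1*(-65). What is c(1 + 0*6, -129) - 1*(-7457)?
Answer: 7594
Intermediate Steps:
c(j, E) = 137 (c(j, E) = 72 + 65 = 137)
c(1 + 0*6, -129) - 1*(-7457) = 137 - 1*(-7457) = 137 + 7457 = 7594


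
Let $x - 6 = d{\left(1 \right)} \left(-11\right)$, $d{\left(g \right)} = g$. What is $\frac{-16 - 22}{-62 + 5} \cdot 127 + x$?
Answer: $\frac{239}{3} \approx 79.667$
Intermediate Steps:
$x = -5$ ($x = 6 + 1 \left(-11\right) = 6 - 11 = -5$)
$\frac{-16 - 22}{-62 + 5} \cdot 127 + x = \frac{-16 - 22}{-62 + 5} \cdot 127 - 5 = - \frac{38}{-57} \cdot 127 - 5 = \left(-38\right) \left(- \frac{1}{57}\right) 127 - 5 = \frac{2}{3} \cdot 127 - 5 = \frac{254}{3} - 5 = \frac{239}{3}$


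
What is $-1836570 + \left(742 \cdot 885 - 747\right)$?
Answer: $-1180647$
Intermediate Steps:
$-1836570 + \left(742 \cdot 885 - 747\right) = -1836570 + \left(656670 - 747\right) = -1836570 + 655923 = -1180647$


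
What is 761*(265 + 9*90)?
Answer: 818075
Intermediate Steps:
761*(265 + 9*90) = 761*(265 + 810) = 761*1075 = 818075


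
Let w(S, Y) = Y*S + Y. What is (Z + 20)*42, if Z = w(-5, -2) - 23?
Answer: 210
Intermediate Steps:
w(S, Y) = Y + S*Y (w(S, Y) = S*Y + Y = Y + S*Y)
Z = -15 (Z = -2*(1 - 5) - 23 = -2*(-4) - 23 = 8 - 23 = -15)
(Z + 20)*42 = (-15 + 20)*42 = 5*42 = 210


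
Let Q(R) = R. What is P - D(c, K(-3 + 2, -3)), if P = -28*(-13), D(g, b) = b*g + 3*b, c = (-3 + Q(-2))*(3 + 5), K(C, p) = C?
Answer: 327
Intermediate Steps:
c = -40 (c = (-3 - 2)*(3 + 5) = -5*8 = -40)
D(g, b) = 3*b + b*g
P = 364
P - D(c, K(-3 + 2, -3)) = 364 - (-3 + 2)*(3 - 40) = 364 - (-1)*(-37) = 364 - 1*37 = 364 - 37 = 327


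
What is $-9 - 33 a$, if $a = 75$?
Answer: $-2484$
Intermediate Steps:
$-9 - 33 a = -9 - 2475 = -2484$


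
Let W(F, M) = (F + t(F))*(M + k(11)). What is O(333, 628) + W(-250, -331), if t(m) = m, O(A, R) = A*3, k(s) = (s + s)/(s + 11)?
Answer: 165999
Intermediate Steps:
k(s) = 2*s/(11 + s) (k(s) = (2*s)/(11 + s) = 2*s/(11 + s))
O(A, R) = 3*A
W(F, M) = 2*F*(1 + M) (W(F, M) = (F + F)*(M + 2*11/(11 + 11)) = (2*F)*(M + 2*11/22) = (2*F)*(M + 2*11*(1/22)) = (2*F)*(M + 1) = (2*F)*(1 + M) = 2*F*(1 + M))
O(333, 628) + W(-250, -331) = 3*333 + 2*(-250)*(1 - 331) = 999 + 2*(-250)*(-330) = 999 + 165000 = 165999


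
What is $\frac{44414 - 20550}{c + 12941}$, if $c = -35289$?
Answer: $- \frac{5966}{5587} \approx -1.0678$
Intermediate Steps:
$\frac{44414 - 20550}{c + 12941} = \frac{44414 - 20550}{-35289 + 12941} = \frac{23864}{-22348} = 23864 \left(- \frac{1}{22348}\right) = - \frac{5966}{5587}$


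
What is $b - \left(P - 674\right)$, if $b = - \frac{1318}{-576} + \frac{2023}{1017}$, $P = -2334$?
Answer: $\frac{10892395}{3616} \approx 3012.3$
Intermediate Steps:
$b = \frac{15467}{3616}$ ($b = \left(-1318\right) \left(- \frac{1}{576}\right) + 2023 \cdot \frac{1}{1017} = \frac{659}{288} + \frac{2023}{1017} = \frac{15467}{3616} \approx 4.2774$)
$b - \left(P - 674\right) = \frac{15467}{3616} - \left(-2334 - 674\right) = \frac{15467}{3616} - -3008 = \frac{15467}{3616} + 3008 = \frac{10892395}{3616}$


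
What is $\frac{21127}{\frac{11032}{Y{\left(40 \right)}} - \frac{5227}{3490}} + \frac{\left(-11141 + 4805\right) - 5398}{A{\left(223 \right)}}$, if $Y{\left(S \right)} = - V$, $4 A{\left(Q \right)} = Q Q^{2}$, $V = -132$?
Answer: $\frac{26982652926300986}{104828889491743} \approx 257.4$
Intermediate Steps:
$A{\left(Q \right)} = \frac{Q^{3}}{4}$ ($A{\left(Q \right)} = \frac{Q Q^{2}}{4} = \frac{Q^{3}}{4}$)
$Y{\left(S \right)} = 132$ ($Y{\left(S \right)} = \left(-1\right) \left(-132\right) = 132$)
$\frac{21127}{\frac{11032}{Y{\left(40 \right)}} - \frac{5227}{3490}} + \frac{\left(-11141 + 4805\right) - 5398}{A{\left(223 \right)}} = \frac{21127}{\frac{11032}{132} - \frac{5227}{3490}} + \frac{\left(-11141 + 4805\right) - 5398}{\frac{1}{4} \cdot 223^{3}} = \frac{21127}{11032 \cdot \frac{1}{132} - \frac{5227}{3490}} + \frac{-6336 - 5398}{\frac{1}{4} \cdot 11089567} = \frac{21127}{\frac{2758}{33} - \frac{5227}{3490}} - \frac{11734}{\frac{11089567}{4}} = \frac{21127}{\frac{9452929}{115170}} - \frac{46936}{11089567} = 21127 \cdot \frac{115170}{9452929} - \frac{46936}{11089567} = \frac{2433196590}{9452929} - \frac{46936}{11089567} = \frac{26982652926300986}{104828889491743}$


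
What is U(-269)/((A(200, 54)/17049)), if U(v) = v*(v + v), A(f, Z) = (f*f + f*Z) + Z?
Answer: 1233682689/25427 ≈ 48519.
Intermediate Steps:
A(f, Z) = Z + f**2 + Z*f (A(f, Z) = (f**2 + Z*f) + Z = Z + f**2 + Z*f)
U(v) = 2*v**2 (U(v) = v*(2*v) = 2*v**2)
U(-269)/((A(200, 54)/17049)) = (2*(-269)**2)/(((54 + 200**2 + 54*200)/17049)) = (2*72361)/(((54 + 40000 + 10800)*(1/17049))) = 144722/((50854*(1/17049))) = 144722/(50854/17049) = 144722*(17049/50854) = 1233682689/25427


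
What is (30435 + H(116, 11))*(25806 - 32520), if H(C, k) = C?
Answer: -205119414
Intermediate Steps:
(30435 + H(116, 11))*(25806 - 32520) = (30435 + 116)*(25806 - 32520) = 30551*(-6714) = -205119414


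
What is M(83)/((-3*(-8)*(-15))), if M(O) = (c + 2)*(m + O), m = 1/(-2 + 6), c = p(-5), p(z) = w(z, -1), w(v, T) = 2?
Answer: -37/40 ≈ -0.92500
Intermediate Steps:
p(z) = 2
c = 2
m = ¼ (m = 1/4 = ¼ ≈ 0.25000)
M(O) = 1 + 4*O (M(O) = (2 + 2)*(¼ + O) = 4*(¼ + O) = 1 + 4*O)
M(83)/((-3*(-8)*(-15))) = (1 + 4*83)/((-3*(-8)*(-15))) = (1 + 332)/((24*(-15))) = 333/(-360) = 333*(-1/360) = -37/40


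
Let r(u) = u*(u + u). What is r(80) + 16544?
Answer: 29344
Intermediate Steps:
r(u) = 2*u² (r(u) = u*(2*u) = 2*u²)
r(80) + 16544 = 2*80² + 16544 = 2*6400 + 16544 = 12800 + 16544 = 29344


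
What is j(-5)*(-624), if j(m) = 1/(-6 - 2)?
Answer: 78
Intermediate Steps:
j(m) = -1/8 (j(m) = 1/(-8) = -1/8)
j(-5)*(-624) = -1/8*(-624) = 78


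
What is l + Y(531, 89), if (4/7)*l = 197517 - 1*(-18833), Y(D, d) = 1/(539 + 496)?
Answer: 783727877/2070 ≈ 3.7861e+5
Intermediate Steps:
Y(D, d) = 1/1035
l = 757225/2 (l = 7*(197517 - 1*(-18833))/4 = 7*(197517 + 18833)/4 = (7/4)*216350 = 757225/2 ≈ 3.7861e+5)
l + Y(531, 89) = 757225/2 + 1/1035 = 783727877/2070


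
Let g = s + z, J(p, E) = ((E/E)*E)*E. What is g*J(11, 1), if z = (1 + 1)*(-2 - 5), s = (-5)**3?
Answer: -139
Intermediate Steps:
s = -125
J(p, E) = E**2 (J(p, E) = (1*E)*E = E*E = E**2)
z = -14 (z = 2*(-7) = -14)
g = -139 (g = -125 - 14 = -139)
g*J(11, 1) = -139*1**2 = -139*1 = -139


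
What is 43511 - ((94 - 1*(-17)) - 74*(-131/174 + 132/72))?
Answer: 3782756/87 ≈ 43480.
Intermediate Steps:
43511 - ((94 - 1*(-17)) - 74*(-131/174 + 132/72)) = 43511 - ((94 + 17) - 74*(-131*1/174 + 132*(1/72))) = 43511 - (111 - 74*(-131/174 + 11/6)) = 43511 - (111 - 74*94/87) = 43511 - (111 - 6956/87) = 43511 - 1*2701/87 = 43511 - 2701/87 = 3782756/87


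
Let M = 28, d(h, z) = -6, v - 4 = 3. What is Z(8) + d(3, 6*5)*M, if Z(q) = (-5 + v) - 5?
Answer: -171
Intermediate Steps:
v = 7 (v = 4 + 3 = 7)
Z(q) = -3 (Z(q) = (-5 + 7) - 5 = 2 - 5 = -3)
Z(8) + d(3, 6*5)*M = -3 - 6*28 = -3 - 168 = -171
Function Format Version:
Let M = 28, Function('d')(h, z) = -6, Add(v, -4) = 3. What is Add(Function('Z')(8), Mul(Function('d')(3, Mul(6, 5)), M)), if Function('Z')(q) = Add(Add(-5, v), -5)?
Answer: -171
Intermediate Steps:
v = 7 (v = Add(4, 3) = 7)
Function('Z')(q) = -3 (Function('Z')(q) = Add(Add(-5, 7), -5) = Add(2, -5) = -3)
Add(Function('Z')(8), Mul(Function('d')(3, Mul(6, 5)), M)) = Add(-3, Mul(-6, 28)) = Add(-3, -168) = -171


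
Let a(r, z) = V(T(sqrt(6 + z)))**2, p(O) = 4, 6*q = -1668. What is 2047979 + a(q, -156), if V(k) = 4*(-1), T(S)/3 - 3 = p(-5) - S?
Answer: 2047995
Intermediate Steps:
q = -278 (q = (1/6)*(-1668) = -278)
T(S) = 21 - 3*S (T(S) = 9 + 3*(4 - S) = 9 + (12 - 3*S) = 21 - 3*S)
V(k) = -4
a(r, z) = 16 (a(r, z) = (-4)**2 = 16)
2047979 + a(q, -156) = 2047979 + 16 = 2047995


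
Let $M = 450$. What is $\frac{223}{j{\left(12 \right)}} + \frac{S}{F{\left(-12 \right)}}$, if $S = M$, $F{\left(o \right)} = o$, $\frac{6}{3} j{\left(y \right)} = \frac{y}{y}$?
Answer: $\frac{817}{2} \approx 408.5$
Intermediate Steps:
$j{\left(y \right)} = \frac{1}{2}$ ($j{\left(y \right)} = \frac{y \frac{1}{y}}{2} = \frac{1}{2} \cdot 1 = \frac{1}{2}$)
$S = 450$
$\frac{223}{j{\left(12 \right)}} + \frac{S}{F{\left(-12 \right)}} = 223 \frac{1}{\frac{1}{2}} + \frac{450}{-12} = 223 \cdot 2 + 450 \left(- \frac{1}{12}\right) = 446 - \frac{75}{2} = \frac{817}{2}$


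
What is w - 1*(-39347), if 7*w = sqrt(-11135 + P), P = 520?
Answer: 39347 + I*sqrt(10615)/7 ≈ 39347.0 + 14.718*I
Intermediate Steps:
w = I*sqrt(10615)/7 (w = sqrt(-11135 + 520)/7 = sqrt(-10615)/7 = (I*sqrt(10615))/7 = I*sqrt(10615)/7 ≈ 14.718*I)
w - 1*(-39347) = I*sqrt(10615)/7 - 1*(-39347) = I*sqrt(10615)/7 + 39347 = 39347 + I*sqrt(10615)/7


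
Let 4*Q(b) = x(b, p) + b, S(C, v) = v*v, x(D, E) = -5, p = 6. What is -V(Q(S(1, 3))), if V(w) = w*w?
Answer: -1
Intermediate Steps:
S(C, v) = v**2
Q(b) = -5/4 + b/4 (Q(b) = (-5 + b)/4 = -5/4 + b/4)
V(w) = w**2
-V(Q(S(1, 3))) = -(-5/4 + (1/4)*3**2)**2 = -(-5/4 + (1/4)*9)**2 = -(-5/4 + 9/4)**2 = -1*1**2 = -1*1 = -1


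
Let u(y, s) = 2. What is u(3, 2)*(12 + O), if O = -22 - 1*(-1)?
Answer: -18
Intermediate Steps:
O = -21 (O = -22 + 1 = -21)
u(3, 2)*(12 + O) = 2*(12 - 21) = 2*(-9) = -18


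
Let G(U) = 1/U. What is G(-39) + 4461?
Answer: 173978/39 ≈ 4461.0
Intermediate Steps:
G(-39) + 4461 = 1/(-39) + 4461 = -1/39 + 4461 = 173978/39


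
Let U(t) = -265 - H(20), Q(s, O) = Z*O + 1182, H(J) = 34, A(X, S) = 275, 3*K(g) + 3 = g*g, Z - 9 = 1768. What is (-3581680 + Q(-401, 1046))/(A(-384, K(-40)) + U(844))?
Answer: 430439/6 ≈ 71740.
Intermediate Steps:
Z = 1777 (Z = 9 + 1768 = 1777)
K(g) = -1 + g²/3 (K(g) = -1 + (g*g)/3 = -1 + g²/3)
Q(s, O) = 1182 + 1777*O (Q(s, O) = 1777*O + 1182 = 1182 + 1777*O)
U(t) = -299 (U(t) = -265 - 1*34 = -265 - 34 = -299)
(-3581680 + Q(-401, 1046))/(A(-384, K(-40)) + U(844)) = (-3581680 + (1182 + 1777*1046))/(275 - 299) = (-3581680 + (1182 + 1858742))/(-24) = (-3581680 + 1859924)*(-1/24) = -1721756*(-1/24) = 430439/6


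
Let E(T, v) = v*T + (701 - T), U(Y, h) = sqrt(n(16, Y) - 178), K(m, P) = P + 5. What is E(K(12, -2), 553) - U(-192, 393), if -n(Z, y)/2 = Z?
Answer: 2357 - I*sqrt(210) ≈ 2357.0 - 14.491*I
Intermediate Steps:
K(m, P) = 5 + P
n(Z, y) = -2*Z
U(Y, h) = I*sqrt(210) (U(Y, h) = sqrt(-2*16 - 178) = sqrt(-32 - 178) = sqrt(-210) = I*sqrt(210))
E(T, v) = 701 - T + T*v (E(T, v) = T*v + (701 - T) = 701 - T + T*v)
E(K(12, -2), 553) - U(-192, 393) = (701 - (5 - 2) + (5 - 2)*553) - I*sqrt(210) = (701 - 1*3 + 3*553) - I*sqrt(210) = (701 - 3 + 1659) - I*sqrt(210) = 2357 - I*sqrt(210)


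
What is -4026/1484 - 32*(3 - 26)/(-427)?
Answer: -28687/6466 ≈ -4.4366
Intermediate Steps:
-4026/1484 - 32*(3 - 26)/(-427) = -4026*1/1484 - 32*(-23)*(-1/427) = -2013/742 + 736*(-1/427) = -2013/742 - 736/427 = -28687/6466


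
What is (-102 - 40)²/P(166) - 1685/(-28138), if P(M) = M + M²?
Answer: 307043101/390020818 ≈ 0.78725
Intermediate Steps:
(-102 - 40)²/P(166) - 1685/(-28138) = (-102 - 40)²/((166*(1 + 166))) - 1685/(-28138) = (-142)²/((166*167)) - 1685*(-1/28138) = 20164/27722 + 1685/28138 = 20164*(1/27722) + 1685/28138 = 10082/13861 + 1685/28138 = 307043101/390020818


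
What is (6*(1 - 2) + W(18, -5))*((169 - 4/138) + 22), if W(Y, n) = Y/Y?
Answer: -65885/69 ≈ -954.86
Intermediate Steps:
W(Y, n) = 1
(6*(1 - 2) + W(18, -5))*((169 - 4/138) + 22) = (6*(1 - 2) + 1)*((169 - 4/138) + 22) = (6*(-1) + 1)*((169 - 4*1/138) + 22) = (-6 + 1)*((169 - 2/69) + 22) = -5*(11659/69 + 22) = -5*13177/69 = -65885/69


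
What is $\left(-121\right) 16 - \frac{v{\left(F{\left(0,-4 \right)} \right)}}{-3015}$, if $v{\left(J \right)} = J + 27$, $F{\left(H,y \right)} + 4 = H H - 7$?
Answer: $- \frac{5837024}{3015} \approx -1936.0$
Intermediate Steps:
$F{\left(H,y \right)} = -11 + H^{2}$ ($F{\left(H,y \right)} = -4 + \left(H H - 7\right) = -4 + \left(H^{2} - 7\right) = -4 + \left(-7 + H^{2}\right) = -11 + H^{2}$)
$v{\left(J \right)} = 27 + J$
$\left(-121\right) 16 - \frac{v{\left(F{\left(0,-4 \right)} \right)}}{-3015} = \left(-121\right) 16 - \frac{27 - \left(11 - 0^{2}\right)}{-3015} = -1936 - \left(27 + \left(-11 + 0\right)\right) \left(- \frac{1}{3015}\right) = -1936 - \left(27 - 11\right) \left(- \frac{1}{3015}\right) = -1936 - 16 \left(- \frac{1}{3015}\right) = -1936 - - \frac{16}{3015} = -1936 + \frac{16}{3015} = - \frac{5837024}{3015}$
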